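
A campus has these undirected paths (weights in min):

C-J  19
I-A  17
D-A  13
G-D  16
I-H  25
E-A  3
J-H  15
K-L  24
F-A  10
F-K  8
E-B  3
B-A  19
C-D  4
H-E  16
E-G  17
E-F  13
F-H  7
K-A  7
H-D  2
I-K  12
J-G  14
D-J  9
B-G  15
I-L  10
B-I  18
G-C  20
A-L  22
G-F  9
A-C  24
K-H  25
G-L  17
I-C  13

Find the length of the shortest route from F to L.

26 min

Shortest distances from F:
F: 0
H: 7  (via F)
K: 8  (via F)
D: 9  (via H)
G: 9  (via F)
A: 10  (via F)
C: 13  (via D)
E: 13  (via F)
B: 16  (via E)
J: 18  (via D)
I: 20  (via K)
L: 26  (via G)
Shortest route: F → G → L = 26 min.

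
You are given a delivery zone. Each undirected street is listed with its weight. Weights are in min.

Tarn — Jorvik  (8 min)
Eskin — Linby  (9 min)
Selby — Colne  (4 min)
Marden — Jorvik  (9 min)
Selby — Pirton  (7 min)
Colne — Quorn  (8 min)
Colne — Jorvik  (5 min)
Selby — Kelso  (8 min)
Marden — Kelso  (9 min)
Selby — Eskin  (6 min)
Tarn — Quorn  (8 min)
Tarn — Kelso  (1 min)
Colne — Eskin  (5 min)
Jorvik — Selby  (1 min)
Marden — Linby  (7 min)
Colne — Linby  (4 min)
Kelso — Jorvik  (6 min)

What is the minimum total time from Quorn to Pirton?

Enumerating some paths:
Quorn–Tarn–Kelso–Selby–Pirton: 8+1+8+7 = 24
Quorn–Tarn–Kelso–Jorvik–Selby–Pirton: 8+1+6+1+7 = 23
Quorn–Colne–Jorvik–Selby–Pirton: 8+5+1+7 = 21
Quorn–Colne–Selby–Pirton: 8+4+7 = 19
The minimum is 19 min via Quorn–Colne–Selby–Pirton.

19 min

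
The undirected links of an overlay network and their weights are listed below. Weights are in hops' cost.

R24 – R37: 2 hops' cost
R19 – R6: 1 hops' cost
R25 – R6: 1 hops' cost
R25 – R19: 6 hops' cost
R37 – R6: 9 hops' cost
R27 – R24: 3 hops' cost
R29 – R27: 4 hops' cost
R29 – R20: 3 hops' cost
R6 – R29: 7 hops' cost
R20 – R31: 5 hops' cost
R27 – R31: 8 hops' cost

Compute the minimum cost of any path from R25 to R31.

16 hops' cost

Candidate routes:
R25 → R6 → R29 → R20 → R31: 1+7+3+5 = 16
R25 → R6 → R29 → R27 → R31: 1+7+4+8 = 20
R25 → R19 → R6 → R29 → R20 → R31: 6+1+7+3+5 = 22
R25 → R6 → R37 → R24 → R27 → R31: 1+9+2+3+8 = 23
Cheapest is R25 → R6 → R29 → R20 → R31 at 16 hops' cost.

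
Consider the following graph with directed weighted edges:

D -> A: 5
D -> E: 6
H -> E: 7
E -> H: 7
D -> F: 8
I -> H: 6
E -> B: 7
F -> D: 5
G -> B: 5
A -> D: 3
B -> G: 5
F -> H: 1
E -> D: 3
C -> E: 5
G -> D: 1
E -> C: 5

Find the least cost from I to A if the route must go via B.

Best I to B: I–H–E–B costing 20
Best B to A: B–G–D–A costing 11
Total via B: 20 + 11 = 31.

31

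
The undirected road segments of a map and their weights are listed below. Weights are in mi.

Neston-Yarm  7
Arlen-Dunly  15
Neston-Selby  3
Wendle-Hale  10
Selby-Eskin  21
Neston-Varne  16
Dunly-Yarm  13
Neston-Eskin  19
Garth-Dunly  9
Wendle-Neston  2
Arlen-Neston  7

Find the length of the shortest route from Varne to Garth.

45 mi

Enumerating some paths:
Varne → Neston → Yarm → Dunly → Garth: 16+7+13+9 = 45
Varne → Neston → Arlen → Dunly → Garth: 16+7+15+9 = 47
Cheapest is Varne → Neston → Yarm → Dunly → Garth at 45 mi.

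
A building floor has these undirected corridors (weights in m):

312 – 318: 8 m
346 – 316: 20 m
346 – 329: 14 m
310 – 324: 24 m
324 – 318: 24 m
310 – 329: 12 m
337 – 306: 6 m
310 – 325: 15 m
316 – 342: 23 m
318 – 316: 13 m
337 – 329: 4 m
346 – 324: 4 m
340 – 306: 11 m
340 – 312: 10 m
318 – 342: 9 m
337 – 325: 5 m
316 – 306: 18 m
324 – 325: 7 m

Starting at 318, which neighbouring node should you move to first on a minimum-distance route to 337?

Candidate routes:
318 - 316 - 306 - 337: 13+18+6 = 37
318 - 312 - 340 - 306 - 337: 8+10+11+6 = 35
318 - 324 - 325 - 337: 24+7+5 = 36
Cheapest is 318 - 312 - 340 - 306 - 337 at 35 m.
So from 318 the first move is to 312.

312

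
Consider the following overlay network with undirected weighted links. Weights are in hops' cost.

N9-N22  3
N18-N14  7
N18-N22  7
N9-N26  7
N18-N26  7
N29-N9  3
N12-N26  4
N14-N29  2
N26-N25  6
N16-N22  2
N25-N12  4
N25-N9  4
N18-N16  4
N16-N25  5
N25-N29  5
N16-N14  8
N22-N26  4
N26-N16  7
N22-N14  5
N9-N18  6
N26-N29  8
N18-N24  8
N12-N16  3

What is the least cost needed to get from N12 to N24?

15 hops' cost

Running Dijkstra from N12:
N12: 0
N16: 3  (via N12)
N26: 4  (via N12)
N25: 4  (via N12)
N22: 5  (via N16)
N18: 7  (via N16)
N9: 8  (via N25)
N29: 9  (via N25)
N14: 10  (via N22)
N24: 15  (via N18)
Shortest route: N12 → N16 → N18 → N24 = 15 hops' cost.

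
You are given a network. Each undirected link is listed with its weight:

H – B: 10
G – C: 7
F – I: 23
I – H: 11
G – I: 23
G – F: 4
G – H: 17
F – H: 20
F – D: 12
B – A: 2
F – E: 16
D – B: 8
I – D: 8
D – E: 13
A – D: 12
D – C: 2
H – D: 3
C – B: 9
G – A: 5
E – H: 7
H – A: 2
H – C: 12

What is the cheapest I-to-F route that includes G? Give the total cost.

21

Shortest I→G: I–D–C–G = 17
Shortest G→F: G–F = 4
Total via G: 17 + 4 = 21.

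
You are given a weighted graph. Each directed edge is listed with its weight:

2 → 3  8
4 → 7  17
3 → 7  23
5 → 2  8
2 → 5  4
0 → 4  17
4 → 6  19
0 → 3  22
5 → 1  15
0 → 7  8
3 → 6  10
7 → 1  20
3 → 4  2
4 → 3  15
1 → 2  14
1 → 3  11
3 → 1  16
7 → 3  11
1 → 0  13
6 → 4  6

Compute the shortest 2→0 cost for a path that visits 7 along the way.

60

Best 2 to 7: 2 → 3 → 4 → 7 costing 27
Best 7 to 0: 7 → 1 → 0 costing 33
Total via 7: 27 + 33 = 60.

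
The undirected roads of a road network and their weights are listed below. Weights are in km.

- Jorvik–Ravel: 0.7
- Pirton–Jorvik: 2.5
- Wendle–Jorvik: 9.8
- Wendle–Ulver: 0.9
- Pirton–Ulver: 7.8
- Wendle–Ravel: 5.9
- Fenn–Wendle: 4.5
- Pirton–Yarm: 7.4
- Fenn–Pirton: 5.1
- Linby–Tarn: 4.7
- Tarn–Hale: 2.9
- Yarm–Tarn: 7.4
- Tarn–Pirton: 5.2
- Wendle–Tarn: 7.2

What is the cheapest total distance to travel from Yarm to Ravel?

Enumerating some paths:
Yarm–Pirton–Jorvik–Ravel: 7.4+2.5+0.7 = 10.6
Yarm–Tarn–Pirton–Jorvik–Ravel: 7.4+5.2+2.5+0.7 = 15.8
Cheapest is Yarm–Pirton–Jorvik–Ravel at 10.6 km.

10.6 km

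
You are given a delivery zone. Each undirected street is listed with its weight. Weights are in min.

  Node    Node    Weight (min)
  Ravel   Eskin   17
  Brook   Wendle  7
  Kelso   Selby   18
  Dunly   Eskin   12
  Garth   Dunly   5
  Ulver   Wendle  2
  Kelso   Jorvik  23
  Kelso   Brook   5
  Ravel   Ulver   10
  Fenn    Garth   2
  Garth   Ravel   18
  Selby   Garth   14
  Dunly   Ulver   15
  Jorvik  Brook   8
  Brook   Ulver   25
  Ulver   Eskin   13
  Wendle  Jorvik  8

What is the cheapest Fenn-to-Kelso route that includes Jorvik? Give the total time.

Shortest Fenn→Jorvik: Fenn → Garth → Dunly → Ulver → Wendle → Jorvik = 32
Shortest Jorvik→Kelso: Jorvik → Brook → Kelso = 13
Total via Jorvik: 32 + 13 = 45 min.

45 min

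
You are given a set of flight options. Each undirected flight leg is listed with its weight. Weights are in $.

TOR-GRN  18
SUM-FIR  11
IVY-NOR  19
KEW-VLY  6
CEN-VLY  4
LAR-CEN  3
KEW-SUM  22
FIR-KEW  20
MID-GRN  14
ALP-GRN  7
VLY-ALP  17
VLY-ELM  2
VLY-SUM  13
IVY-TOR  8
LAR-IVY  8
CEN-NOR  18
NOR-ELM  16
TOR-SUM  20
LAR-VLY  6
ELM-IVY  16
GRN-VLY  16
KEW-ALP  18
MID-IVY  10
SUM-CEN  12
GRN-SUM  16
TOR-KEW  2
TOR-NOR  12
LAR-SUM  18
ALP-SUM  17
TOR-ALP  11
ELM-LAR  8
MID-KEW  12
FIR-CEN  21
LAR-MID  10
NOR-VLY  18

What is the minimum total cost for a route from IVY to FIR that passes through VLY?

$38

Shortest IVY→VLY: IVY–LAR–VLY = 14
Shortest VLY→FIR: VLY–SUM–FIR = 24
Total via VLY: 14 + 24 = $38.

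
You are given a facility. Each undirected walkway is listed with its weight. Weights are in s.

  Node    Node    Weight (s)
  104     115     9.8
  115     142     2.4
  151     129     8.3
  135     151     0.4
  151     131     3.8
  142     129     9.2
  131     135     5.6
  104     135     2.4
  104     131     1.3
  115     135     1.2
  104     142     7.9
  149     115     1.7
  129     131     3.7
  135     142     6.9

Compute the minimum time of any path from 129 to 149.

10.3 s

Candidate routes:
129 - 131 - 104 - 135 - 115 - 149: 3.7+1.3+2.4+1.2+1.7 = 10.3
129 - 131 - 151 - 135 - 115 - 149: 3.7+3.8+0.4+1.2+1.7 = 10.8
129 - 151 - 135 - 115 - 149: 8.3+0.4+1.2+1.7 = 11.6
Cheapest is 129 - 131 - 104 - 135 - 115 - 149 at 10.3 s.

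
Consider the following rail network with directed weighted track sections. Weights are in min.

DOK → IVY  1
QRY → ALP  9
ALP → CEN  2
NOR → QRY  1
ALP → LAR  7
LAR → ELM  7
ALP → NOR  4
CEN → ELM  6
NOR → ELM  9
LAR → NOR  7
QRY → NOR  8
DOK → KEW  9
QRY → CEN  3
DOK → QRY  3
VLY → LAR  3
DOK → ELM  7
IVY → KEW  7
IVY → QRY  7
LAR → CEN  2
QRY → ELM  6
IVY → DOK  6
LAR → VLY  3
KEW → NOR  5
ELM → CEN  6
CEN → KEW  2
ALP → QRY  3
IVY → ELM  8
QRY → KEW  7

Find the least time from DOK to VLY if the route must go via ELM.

40 min

Best DOK to ELM: DOK → ELM costing 7
Shortest ELM→VLY: ELM → CEN → KEW → NOR → QRY → ALP → LAR → VLY = 33
Total via ELM: 7 + 33 = 40 min.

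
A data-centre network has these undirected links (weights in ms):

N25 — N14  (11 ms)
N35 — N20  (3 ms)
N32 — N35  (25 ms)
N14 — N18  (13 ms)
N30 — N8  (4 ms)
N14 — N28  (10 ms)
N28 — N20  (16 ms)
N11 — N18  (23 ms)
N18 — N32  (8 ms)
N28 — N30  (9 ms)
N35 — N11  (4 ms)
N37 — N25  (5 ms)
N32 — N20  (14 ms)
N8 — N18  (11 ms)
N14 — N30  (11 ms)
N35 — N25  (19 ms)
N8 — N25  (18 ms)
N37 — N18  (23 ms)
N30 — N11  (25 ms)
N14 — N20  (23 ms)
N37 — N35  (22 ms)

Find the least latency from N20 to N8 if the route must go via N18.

33 ms

Shortest N20→N18: N20 → N32 → N18 = 22
Best N18 to N8: N18 → N8 costing 11
Total via N18: 22 + 11 = 33 ms.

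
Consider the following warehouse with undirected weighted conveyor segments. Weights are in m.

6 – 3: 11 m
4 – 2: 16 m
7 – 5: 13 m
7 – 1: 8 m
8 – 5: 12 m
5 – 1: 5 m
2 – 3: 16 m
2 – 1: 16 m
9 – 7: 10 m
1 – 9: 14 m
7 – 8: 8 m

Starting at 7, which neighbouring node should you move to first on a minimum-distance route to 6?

Candidate routes:
7–9–1–2–3–6: 10+14+16+16+11 = 67
7–5–1–2–3–6: 13+5+16+16+11 = 61
7–1–2–3–6: 8+16+16+11 = 51
7–8–5–1–2–3–6: 8+12+5+16+16+11 = 68
Cheapest is 7–1–2–3–6 at 51 m.
So from 7 the first move is to 1.

1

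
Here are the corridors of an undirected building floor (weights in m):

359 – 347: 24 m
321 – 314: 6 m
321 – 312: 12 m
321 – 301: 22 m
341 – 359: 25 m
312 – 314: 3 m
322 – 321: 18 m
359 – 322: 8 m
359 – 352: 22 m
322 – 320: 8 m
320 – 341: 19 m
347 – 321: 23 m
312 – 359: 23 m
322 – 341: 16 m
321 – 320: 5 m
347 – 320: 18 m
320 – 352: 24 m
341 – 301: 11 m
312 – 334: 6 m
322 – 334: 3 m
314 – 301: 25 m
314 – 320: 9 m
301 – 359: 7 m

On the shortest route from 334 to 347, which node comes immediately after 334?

322

Compare a few routes:
334 - 322 - 320 - 347: 3+8+18 = 29
334 - 312 - 314 - 320 - 347: 6+3+9+18 = 36
334 - 322 - 359 - 347: 3+8+24 = 35
Cheapest is 334 - 322 - 320 - 347 at 29 m.
So from 334 the first move is to 322.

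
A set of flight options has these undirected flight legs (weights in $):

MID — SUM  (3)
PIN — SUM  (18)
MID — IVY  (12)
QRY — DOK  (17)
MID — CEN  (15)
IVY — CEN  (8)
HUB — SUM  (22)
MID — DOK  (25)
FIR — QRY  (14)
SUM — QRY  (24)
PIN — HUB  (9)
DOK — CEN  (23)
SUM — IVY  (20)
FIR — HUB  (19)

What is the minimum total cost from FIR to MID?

$41

Settle nodes by increasing distance from FIR:
FIR: 0
QRY: 14  (via FIR)
HUB: 19  (via FIR)
PIN: 28  (via HUB)
DOK: 31  (via QRY)
SUM: 38  (via QRY)
MID: 41  (via SUM)
Shortest route: FIR → QRY → SUM → MID = $41.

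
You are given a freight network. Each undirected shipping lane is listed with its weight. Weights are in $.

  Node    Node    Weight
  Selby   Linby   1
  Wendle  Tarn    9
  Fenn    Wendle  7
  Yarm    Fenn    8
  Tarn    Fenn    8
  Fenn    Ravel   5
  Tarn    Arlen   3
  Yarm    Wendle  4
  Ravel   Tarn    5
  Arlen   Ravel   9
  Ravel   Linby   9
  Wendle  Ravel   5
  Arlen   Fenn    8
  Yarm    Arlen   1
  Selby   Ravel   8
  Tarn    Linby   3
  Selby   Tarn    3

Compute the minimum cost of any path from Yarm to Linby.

$7

Compare a few routes:
Yarm → Arlen → Tarn → Selby → Linby: 1+3+3+1 = 8
Yarm → Arlen → Tarn → Linby: 1+3+3 = 7
Cheapest is Yarm → Arlen → Tarn → Linby at $7.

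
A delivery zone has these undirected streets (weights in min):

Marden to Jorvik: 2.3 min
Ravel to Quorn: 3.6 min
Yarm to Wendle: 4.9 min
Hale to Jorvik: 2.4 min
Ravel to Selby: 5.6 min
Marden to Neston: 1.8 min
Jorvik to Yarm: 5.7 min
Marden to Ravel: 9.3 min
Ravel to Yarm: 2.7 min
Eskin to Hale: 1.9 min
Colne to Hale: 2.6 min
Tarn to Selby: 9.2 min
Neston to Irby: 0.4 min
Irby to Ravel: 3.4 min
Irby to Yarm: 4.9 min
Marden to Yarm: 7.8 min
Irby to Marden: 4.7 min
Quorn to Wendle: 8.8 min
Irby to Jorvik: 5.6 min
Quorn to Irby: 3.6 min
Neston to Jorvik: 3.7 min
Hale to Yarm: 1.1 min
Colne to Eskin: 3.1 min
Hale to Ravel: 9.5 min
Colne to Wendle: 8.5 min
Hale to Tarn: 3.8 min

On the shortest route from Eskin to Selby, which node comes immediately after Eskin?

Hale

Compare a few routes:
Eskin–Hale–Tarn–Selby: 1.9+3.8+9.2 = 14.9
Eskin–Hale–Yarm–Irby–Ravel–Selby: 1.9+1.1+4.9+3.4+5.6 = 16.9
Eskin–Hale–Yarm–Ravel–Selby: 1.9+1.1+2.7+5.6 = 11.3
Eskin–Colne–Hale–Yarm–Ravel–Selby: 3.1+2.6+1.1+2.7+5.6 = 15.1
Cheapest is Eskin–Hale–Yarm–Ravel–Selby at 11.3 min.
So from Eskin the first move is to Hale.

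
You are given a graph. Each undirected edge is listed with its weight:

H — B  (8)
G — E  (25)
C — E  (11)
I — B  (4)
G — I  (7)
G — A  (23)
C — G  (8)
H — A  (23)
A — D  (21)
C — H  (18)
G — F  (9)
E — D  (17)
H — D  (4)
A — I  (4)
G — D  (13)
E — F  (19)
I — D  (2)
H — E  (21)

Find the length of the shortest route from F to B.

Settle nodes by increasing distance from F:
F: 0
G: 9  (via F)
I: 16  (via G)
C: 17  (via G)
D: 18  (via I)
E: 19  (via F)
A: 20  (via I)
B: 20  (via I)
Shortest route: F → G → I → B = 20.

20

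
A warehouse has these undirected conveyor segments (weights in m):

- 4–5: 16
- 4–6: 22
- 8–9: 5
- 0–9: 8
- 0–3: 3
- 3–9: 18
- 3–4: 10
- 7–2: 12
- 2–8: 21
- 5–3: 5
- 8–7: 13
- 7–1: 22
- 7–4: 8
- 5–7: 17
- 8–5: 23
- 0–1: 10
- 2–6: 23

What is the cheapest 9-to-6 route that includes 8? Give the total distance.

Best 9 to 8: 9–8 costing 5
Best 8 to 6: 8–7–4–6 costing 43
Total via 8: 5 + 43 = 48 m.

48 m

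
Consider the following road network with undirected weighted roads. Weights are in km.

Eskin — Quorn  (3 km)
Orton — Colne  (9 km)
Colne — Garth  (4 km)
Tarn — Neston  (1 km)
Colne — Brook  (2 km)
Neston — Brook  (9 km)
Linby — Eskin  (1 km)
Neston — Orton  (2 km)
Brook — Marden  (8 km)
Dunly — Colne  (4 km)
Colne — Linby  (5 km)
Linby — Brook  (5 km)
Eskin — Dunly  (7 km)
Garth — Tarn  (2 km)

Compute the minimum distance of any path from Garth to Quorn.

13 km

Candidate routes:
Garth - Colne - Dunly - Eskin - Quorn: 4+4+7+3 = 18
Garth - Colne - Linby - Eskin - Quorn: 4+5+1+3 = 13
Garth - Colne - Brook - Linby - Eskin - Quorn: 4+2+5+1+3 = 15
Garth - Tarn - Neston - Brook - Linby - Eskin - Quorn: 2+1+9+5+1+3 = 21
Cheapest is Garth - Colne - Linby - Eskin - Quorn at 13 km.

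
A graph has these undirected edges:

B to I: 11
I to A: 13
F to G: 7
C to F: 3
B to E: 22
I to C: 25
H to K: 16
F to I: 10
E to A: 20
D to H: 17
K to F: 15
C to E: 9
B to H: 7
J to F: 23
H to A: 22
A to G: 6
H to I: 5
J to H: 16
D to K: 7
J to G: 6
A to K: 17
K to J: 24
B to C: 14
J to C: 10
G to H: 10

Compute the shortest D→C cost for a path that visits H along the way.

35

Shortest D→H: D → H = 17
Best H to C: H → I → F → C costing 18
Total via H: 17 + 18 = 35.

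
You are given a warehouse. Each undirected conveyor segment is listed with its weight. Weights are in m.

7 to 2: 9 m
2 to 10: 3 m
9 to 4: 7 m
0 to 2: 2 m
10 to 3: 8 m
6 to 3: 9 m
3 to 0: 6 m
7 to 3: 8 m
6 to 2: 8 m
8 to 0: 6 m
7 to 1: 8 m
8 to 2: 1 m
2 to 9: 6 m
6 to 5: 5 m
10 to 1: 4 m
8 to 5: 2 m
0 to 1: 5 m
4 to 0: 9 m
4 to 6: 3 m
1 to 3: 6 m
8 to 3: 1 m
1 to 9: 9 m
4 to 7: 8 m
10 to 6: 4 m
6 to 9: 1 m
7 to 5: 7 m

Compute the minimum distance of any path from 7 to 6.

Enumerating some paths:
7–5–6: 7+5 = 12
7–4–9–6: 8+7+1 = 16
7–4–6: 8+3 = 11
Cheapest is 7–4–6 at 11 m.

11 m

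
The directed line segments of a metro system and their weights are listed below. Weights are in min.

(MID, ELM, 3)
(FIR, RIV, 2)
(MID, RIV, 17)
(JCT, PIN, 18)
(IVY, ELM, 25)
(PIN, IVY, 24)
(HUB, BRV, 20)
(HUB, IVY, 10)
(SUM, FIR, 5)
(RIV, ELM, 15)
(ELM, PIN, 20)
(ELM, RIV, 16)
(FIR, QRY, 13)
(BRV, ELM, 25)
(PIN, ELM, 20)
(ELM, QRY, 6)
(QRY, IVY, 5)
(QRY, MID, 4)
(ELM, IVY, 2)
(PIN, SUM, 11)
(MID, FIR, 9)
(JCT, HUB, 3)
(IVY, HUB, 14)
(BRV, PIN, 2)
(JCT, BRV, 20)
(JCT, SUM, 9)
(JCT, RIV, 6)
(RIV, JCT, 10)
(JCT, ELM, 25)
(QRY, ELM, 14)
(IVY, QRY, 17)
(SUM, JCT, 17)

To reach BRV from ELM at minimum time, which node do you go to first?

IVY

Candidate routes:
ELM - QRY - IVY - HUB - BRV: 6+5+14+20 = 45
ELM - IVY - HUB - BRV: 2+14+20 = 36
The minimum is 36 min via ELM - IVY - HUB - BRV.
So from ELM the first move is to IVY.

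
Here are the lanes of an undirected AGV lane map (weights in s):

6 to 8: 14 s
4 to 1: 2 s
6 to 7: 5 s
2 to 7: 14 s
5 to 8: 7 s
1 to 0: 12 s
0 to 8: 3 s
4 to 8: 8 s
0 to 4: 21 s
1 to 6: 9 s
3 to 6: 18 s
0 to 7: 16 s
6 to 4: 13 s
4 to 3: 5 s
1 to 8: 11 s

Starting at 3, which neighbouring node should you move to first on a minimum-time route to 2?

Enumerating some paths:
3 - 4 - 6 - 7 - 2: 5+13+5+14 = 37
3 - 4 - 1 - 6 - 7 - 2: 5+2+9+5+14 = 35
Cheapest is 3 - 4 - 1 - 6 - 7 - 2 at 35 s.
So from 3 the first move is to 4.

4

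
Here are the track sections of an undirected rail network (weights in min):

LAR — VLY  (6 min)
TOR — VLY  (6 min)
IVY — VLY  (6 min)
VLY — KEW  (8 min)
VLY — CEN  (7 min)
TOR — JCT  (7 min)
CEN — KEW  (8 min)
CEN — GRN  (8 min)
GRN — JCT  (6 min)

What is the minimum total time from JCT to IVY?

Enumerating some paths:
JCT - TOR - VLY - IVY: 7+6+6 = 19
JCT - GRN - CEN - KEW - VLY - IVY: 6+8+8+8+6 = 36
JCT - GRN - CEN - VLY - IVY: 6+8+7+6 = 27
Cheapest is JCT - TOR - VLY - IVY at 19 min.

19 min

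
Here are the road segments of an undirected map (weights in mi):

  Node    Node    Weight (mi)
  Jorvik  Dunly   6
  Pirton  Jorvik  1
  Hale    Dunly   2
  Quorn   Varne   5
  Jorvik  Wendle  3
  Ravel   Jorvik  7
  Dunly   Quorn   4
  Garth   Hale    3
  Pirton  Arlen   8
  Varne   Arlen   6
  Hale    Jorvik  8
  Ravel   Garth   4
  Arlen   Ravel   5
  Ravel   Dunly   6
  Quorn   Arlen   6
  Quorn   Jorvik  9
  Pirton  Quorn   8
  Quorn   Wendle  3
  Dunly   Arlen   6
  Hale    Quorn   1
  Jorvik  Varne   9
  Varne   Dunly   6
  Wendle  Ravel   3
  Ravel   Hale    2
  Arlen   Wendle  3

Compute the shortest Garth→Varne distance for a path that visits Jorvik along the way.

Best Garth to Jorvik: Garth → Hale → Quorn → Wendle → Jorvik costing 10
Best Jorvik to Varne: Jorvik → Varne costing 9
Total via Jorvik: 10 + 9 = 19 mi.

19 mi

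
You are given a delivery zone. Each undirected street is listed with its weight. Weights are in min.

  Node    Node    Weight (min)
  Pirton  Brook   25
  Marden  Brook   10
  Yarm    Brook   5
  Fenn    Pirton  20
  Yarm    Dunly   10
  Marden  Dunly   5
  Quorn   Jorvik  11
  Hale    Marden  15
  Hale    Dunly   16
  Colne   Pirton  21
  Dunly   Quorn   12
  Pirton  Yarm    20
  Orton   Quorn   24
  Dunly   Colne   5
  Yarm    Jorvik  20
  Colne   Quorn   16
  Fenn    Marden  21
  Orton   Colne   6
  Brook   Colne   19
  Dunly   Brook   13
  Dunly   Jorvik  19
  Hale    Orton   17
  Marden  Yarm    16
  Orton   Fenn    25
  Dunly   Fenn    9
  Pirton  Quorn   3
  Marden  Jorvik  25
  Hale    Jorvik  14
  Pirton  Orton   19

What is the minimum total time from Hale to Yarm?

26 min

Settle nodes by increasing distance from Hale:
Hale: 0
Jorvik: 14  (via Hale)
Marden: 15  (via Hale)
Dunly: 16  (via Hale)
Orton: 17  (via Hale)
Colne: 21  (via Dunly)
Brook: 25  (via Marden)
Fenn: 25  (via Dunly)
Quorn: 25  (via Jorvik)
Yarm: 26  (via Dunly)
Shortest route: Hale → Dunly → Yarm = 26 min.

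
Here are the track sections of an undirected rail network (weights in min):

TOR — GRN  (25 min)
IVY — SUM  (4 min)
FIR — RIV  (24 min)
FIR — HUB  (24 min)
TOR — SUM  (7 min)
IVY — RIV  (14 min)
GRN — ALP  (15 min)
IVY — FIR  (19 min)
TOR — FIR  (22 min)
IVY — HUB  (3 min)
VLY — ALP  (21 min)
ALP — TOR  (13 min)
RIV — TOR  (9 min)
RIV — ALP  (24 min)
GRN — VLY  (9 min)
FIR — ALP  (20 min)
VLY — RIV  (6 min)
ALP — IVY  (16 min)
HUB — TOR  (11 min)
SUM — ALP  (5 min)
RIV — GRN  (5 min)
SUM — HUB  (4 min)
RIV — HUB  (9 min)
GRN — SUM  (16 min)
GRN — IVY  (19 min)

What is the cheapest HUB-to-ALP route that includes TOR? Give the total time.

Shortest HUB→TOR: HUB → TOR = 11
Shortest TOR→ALP: TOR → SUM → ALP = 12
Total via TOR: 11 + 12 = 23 min.

23 min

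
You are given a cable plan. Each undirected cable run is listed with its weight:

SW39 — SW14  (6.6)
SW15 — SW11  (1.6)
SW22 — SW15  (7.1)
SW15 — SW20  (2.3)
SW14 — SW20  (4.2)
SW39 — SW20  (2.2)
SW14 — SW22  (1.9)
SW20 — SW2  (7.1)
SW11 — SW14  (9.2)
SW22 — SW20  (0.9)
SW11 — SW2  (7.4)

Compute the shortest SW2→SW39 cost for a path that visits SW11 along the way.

Best SW2 to SW11: SW2 → SW11 costing 7.4
Best SW11 to SW39: SW11 → SW15 → SW20 → SW39 costing 6.1
Total via SW11: 7.4 + 6.1 = 13.5.

13.5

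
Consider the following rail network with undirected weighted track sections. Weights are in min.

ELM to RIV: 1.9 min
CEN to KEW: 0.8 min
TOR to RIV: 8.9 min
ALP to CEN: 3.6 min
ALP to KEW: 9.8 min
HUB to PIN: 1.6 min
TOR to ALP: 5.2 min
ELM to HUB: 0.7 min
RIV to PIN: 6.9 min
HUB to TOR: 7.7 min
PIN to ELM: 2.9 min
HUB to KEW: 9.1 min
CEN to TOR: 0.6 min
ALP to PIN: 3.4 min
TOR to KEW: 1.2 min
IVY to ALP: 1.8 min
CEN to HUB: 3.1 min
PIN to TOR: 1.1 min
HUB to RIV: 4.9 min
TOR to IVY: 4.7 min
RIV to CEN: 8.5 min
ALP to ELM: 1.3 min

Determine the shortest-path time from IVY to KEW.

5.9 min

Shortest distances from IVY:
IVY: 0
ALP: 1.8  (via IVY)
ELM: 3.1  (via ALP)
HUB: 3.8  (via ELM)
TOR: 4.7  (via IVY)
RIV: 5  (via ELM)
PIN: 5.2  (via ALP)
CEN: 5.3  (via TOR)
KEW: 5.9  (via TOR)
Shortest route: IVY–TOR–KEW = 5.9 min.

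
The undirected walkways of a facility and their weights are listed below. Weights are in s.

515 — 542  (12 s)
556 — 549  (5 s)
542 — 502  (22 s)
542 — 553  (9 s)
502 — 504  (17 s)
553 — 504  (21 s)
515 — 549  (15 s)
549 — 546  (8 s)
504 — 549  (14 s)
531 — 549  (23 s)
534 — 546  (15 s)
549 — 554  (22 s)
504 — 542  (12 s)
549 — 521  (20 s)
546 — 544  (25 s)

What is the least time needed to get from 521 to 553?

55 s

Candidate routes:
521 - 549 - 515 - 542 - 504 - 553: 20+15+12+12+21 = 80
521 - 549 - 504 - 553: 20+14+21 = 55
521 - 549 - 515 - 542 - 553: 20+15+12+9 = 56
521 - 549 - 504 - 502 - 542 - 553: 20+14+17+22+9 = 82
The minimum is 55 s via 521 - 549 - 504 - 553.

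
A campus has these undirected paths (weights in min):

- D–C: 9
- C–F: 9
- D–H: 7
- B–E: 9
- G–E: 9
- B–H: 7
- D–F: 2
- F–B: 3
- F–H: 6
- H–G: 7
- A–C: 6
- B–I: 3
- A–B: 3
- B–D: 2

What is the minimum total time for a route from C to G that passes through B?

23 min

Best C to B: C–A–B costing 9
Shortest B→G: B–H–G = 14
Total via B: 9 + 14 = 23 min.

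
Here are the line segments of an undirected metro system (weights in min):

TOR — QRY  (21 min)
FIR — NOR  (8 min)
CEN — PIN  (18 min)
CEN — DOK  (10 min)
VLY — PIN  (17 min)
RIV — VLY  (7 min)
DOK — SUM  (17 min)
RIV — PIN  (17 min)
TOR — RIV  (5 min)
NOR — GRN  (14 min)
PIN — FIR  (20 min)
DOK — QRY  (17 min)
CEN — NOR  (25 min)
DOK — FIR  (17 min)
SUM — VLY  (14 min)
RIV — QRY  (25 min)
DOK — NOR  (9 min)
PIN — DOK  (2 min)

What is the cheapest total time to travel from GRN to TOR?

47 min

Running Dijkstra from GRN:
GRN: 0
NOR: 14  (via GRN)
FIR: 22  (via NOR)
DOK: 23  (via NOR)
PIN: 25  (via DOK)
CEN: 33  (via DOK)
QRY: 40  (via DOK)
SUM: 40  (via DOK)
RIV: 42  (via PIN)
VLY: 42  (via PIN)
TOR: 47  (via RIV)
Shortest route: GRN–NOR–DOK–PIN–RIV–TOR = 47 min.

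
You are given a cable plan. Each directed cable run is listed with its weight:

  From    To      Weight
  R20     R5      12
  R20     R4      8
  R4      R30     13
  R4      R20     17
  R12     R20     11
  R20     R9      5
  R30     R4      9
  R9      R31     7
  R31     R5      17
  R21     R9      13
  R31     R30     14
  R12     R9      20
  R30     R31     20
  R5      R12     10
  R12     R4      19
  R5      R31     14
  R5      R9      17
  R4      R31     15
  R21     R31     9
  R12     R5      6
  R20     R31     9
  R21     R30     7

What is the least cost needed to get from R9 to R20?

45

Compare a few routes:
R9–R31–R30–R4–R20: 7+14+9+17 = 47
R9–R31–R5–R12–R20: 7+17+10+11 = 45
Cheapest is R9–R31–R5–R12–R20 at 45.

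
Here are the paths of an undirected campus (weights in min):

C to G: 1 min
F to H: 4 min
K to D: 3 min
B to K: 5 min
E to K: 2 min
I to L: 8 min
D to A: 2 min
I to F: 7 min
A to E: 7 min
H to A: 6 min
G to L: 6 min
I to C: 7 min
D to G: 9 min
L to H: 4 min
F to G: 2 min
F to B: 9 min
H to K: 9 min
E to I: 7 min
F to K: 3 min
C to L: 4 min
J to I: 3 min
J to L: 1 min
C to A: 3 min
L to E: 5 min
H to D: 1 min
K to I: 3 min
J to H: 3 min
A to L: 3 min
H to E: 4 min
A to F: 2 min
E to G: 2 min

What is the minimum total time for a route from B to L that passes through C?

14 min

Best B to C: B–K–E–G–C costing 10
Best C to L: C–L costing 4
Total via C: 10 + 4 = 14 min.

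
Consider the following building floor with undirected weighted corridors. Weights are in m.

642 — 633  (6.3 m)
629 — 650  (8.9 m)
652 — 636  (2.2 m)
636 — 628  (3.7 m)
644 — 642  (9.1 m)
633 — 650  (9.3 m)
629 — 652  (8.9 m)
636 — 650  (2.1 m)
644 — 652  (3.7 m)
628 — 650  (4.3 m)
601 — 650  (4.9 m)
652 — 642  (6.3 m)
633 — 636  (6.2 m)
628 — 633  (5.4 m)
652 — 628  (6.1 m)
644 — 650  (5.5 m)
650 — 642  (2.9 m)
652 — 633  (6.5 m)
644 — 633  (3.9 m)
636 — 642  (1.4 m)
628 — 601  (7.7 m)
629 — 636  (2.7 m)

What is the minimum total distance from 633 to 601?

13.1 m

Enumerating some paths:
633–642–650–601: 6.3+2.9+4.9 = 14.1
633–628–601: 5.4+7.7 = 13.1
633–636–650–601: 6.2+2.1+4.9 = 13.2
The minimum is 13.1 m via 633–628–601.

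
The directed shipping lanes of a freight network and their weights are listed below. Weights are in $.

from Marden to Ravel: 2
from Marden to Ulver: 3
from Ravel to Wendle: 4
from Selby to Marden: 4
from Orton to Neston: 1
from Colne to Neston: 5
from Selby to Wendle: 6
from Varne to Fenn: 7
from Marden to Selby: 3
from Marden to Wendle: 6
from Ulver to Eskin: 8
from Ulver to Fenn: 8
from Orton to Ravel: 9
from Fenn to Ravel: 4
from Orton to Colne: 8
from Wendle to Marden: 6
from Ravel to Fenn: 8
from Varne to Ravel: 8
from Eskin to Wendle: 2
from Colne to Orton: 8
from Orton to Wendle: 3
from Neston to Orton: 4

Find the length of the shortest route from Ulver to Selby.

Compare a few routes:
Ulver–Eskin–Wendle–Marden–Selby: 8+2+6+3 = 19
Ulver–Fenn–Ravel–Wendle–Marden–Selby: 8+4+4+6+3 = 25
The minimum is $19 via Ulver–Eskin–Wendle–Marden–Selby.

$19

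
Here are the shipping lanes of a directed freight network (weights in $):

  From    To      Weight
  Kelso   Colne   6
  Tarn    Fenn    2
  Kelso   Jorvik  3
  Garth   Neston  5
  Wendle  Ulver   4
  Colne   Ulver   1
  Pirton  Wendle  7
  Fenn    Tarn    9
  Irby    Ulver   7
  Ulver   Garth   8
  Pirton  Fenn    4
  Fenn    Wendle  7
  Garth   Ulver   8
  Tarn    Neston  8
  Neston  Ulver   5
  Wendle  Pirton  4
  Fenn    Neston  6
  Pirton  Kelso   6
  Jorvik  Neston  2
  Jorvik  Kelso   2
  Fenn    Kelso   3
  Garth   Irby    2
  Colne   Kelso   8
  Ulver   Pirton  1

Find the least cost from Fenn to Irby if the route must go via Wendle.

$21

Best Fenn to Wendle: Fenn–Wendle costing 7
Shortest Wendle→Irby: Wendle–Ulver–Garth–Irby = 14
Total via Wendle: 7 + 14 = $21.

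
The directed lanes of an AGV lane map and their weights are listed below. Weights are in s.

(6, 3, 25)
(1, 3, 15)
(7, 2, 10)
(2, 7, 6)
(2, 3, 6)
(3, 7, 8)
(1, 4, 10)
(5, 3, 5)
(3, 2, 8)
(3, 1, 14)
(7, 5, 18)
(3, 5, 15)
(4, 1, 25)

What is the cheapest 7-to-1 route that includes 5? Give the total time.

37 s

Shortest 7→5: 7–5 = 18
Shortest 5→1: 5–3–1 = 19
Total via 5: 18 + 19 = 37 s.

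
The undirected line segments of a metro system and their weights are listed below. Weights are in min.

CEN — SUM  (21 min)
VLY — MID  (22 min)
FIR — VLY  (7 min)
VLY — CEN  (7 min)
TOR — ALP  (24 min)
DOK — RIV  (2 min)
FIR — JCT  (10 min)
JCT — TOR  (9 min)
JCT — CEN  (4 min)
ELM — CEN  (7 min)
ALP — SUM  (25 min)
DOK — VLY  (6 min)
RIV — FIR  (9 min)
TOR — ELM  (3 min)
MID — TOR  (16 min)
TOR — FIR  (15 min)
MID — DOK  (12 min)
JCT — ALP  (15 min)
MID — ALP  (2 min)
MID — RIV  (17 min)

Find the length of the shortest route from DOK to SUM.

Settle nodes by increasing distance from DOK:
DOK: 0
RIV: 2  (via DOK)
VLY: 6  (via DOK)
FIR: 11  (via RIV)
MID: 12  (via DOK)
CEN: 13  (via VLY)
ALP: 14  (via MID)
JCT: 17  (via CEN)
ELM: 20  (via CEN)
TOR: 23  (via ELM)
SUM: 34  (via CEN)
Shortest route: DOK → VLY → CEN → SUM = 34 min.

34 min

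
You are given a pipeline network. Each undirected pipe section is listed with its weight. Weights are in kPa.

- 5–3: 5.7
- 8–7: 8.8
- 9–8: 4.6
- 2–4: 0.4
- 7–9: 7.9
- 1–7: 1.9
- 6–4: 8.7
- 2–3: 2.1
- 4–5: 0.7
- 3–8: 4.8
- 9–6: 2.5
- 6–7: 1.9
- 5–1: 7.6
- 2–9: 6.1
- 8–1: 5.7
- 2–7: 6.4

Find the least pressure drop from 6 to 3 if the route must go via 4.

11.2 kPa

Best 6 to 4: 6 → 4 costing 8.7
Shortest 4→3: 4 → 2 → 3 = 2.5
Total via 4: 8.7 + 2.5 = 11.2 kPa.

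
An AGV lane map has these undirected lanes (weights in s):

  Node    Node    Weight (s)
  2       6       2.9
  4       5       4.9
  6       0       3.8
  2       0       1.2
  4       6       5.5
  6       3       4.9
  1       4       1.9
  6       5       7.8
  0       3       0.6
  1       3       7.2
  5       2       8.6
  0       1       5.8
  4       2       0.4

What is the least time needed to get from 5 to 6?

Enumerating some paths:
5 → 4 → 2 → 6: 4.9+0.4+2.9 = 8.2
5 → 6: 7.8 = 7.8
5 → 4 → 2 → 0 → 6: 4.9+0.4+1.2+3.8 = 10.3
The minimum is 7.8 s via 5 → 6.

7.8 s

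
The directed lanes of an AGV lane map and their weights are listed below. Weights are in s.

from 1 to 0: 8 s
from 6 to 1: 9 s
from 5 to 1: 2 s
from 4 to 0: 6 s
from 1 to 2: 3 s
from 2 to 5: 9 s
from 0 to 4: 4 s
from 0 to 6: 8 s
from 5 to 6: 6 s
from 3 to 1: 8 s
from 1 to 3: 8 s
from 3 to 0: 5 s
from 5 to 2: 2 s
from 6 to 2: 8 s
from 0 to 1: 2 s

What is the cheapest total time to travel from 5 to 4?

Running Dijkstra from 5:
5: 0
1: 2  (via 5)
2: 2  (via 5)
6: 6  (via 5)
0: 10  (via 1)
3: 10  (via 1)
4: 14  (via 0)
Shortest route: 5 → 1 → 0 → 4 = 14 s.

14 s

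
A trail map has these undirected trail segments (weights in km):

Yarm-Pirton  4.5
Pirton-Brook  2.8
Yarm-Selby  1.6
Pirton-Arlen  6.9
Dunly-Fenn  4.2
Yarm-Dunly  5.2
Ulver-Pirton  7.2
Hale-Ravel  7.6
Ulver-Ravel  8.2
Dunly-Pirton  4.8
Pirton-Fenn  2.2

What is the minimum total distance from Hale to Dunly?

Settle nodes by increasing distance from Hale:
Hale: 0
Ravel: 7.6  (via Hale)
Ulver: 15.8  (via Ravel)
Pirton: 23  (via Ulver)
Fenn: 25.2  (via Pirton)
Brook: 25.8  (via Pirton)
Yarm: 27.5  (via Pirton)
Dunly: 27.8  (via Pirton)
Shortest route: Hale → Ravel → Ulver → Pirton → Dunly = 27.8 km.

27.8 km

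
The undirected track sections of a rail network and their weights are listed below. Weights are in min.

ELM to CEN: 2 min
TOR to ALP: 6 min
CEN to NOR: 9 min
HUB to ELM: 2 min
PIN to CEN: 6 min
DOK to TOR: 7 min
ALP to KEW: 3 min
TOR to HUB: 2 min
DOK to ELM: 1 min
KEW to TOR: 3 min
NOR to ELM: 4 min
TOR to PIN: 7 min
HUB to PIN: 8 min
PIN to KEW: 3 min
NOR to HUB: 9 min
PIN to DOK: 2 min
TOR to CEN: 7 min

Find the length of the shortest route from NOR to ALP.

13 min

Enumerating some paths:
NOR → ELM → HUB → TOR → ALP: 4+2+2+6 = 14
NOR → ELM → HUB → TOR → KEW → ALP: 4+2+2+3+3 = 14
NOR → ELM → DOK → PIN → KEW → ALP: 4+1+2+3+3 = 13
Cheapest is NOR → ELM → DOK → PIN → KEW → ALP at 13 min.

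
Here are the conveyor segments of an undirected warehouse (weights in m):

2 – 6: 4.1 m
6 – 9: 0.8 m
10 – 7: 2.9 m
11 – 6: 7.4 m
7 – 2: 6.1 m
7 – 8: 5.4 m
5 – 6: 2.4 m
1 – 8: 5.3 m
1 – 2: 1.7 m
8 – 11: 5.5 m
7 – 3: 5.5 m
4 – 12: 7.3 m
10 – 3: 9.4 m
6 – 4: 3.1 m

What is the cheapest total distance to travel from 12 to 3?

Compare a few routes:
12 - 4 - 6 - 2 - 7 - 10 - 3: 7.3+3.1+4.1+6.1+2.9+9.4 = 32.9
12 - 4 - 6 - 2 - 7 - 3: 7.3+3.1+4.1+6.1+5.5 = 26.1
12 - 4 - 6 - 2 - 1 - 8 - 7 - 3: 7.3+3.1+4.1+1.7+5.3+5.4+5.5 = 32.4
The minimum is 26.1 m via 12 - 4 - 6 - 2 - 7 - 3.

26.1 m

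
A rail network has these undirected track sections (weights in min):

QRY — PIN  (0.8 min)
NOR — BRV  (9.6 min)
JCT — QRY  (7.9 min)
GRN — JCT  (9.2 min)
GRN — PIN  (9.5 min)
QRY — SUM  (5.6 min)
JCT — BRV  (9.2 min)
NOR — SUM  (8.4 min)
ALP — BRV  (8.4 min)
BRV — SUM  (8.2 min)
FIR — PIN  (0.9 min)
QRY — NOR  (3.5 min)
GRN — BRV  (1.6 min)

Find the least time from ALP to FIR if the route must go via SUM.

Shortest ALP→SUM: ALP–BRV–SUM = 16.6
Best SUM to FIR: SUM–QRY–PIN–FIR costing 7.3
Total via SUM: 16.6 + 7.3 = 23.9 min.

23.9 min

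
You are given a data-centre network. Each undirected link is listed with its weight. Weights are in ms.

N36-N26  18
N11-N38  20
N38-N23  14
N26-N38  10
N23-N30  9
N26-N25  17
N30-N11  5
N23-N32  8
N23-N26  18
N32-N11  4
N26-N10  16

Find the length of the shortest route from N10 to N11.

Candidate routes:
N10 - N26 - N38 - N11: 16+10+20 = 46
N10 - N26 - N23 - N30 - N11: 16+18+9+5 = 48
The minimum is 46 ms via N10 - N26 - N38 - N11.

46 ms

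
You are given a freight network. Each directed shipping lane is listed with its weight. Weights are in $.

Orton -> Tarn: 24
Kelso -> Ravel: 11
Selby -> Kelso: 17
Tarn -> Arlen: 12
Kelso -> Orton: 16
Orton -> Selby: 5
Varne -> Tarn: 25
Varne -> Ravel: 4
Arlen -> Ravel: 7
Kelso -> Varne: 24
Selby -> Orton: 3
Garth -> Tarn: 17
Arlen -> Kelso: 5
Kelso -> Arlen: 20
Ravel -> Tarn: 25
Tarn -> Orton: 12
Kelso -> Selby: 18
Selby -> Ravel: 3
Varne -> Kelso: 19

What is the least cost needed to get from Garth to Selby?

$34

Running Dijkstra from Garth:
Garth: 0
Tarn: 17  (via Garth)
Orton: 29  (via Tarn)
Arlen: 29  (via Tarn)
Selby: 34  (via Orton)
Shortest route: Garth → Tarn → Orton → Selby = $34.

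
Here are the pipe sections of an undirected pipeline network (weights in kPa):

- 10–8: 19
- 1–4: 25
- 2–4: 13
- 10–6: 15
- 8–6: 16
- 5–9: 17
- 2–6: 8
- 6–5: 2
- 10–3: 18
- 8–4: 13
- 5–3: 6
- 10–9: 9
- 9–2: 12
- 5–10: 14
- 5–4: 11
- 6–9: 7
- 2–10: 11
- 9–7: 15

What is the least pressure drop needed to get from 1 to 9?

45 kPa

Candidate routes:
1 - 4 - 2 - 9: 25+13+12 = 50
1 - 4 - 5 - 6 - 9: 25+11+2+7 = 45
1 - 4 - 5 - 9: 25+11+17 = 53
1 - 4 - 2 - 6 - 9: 25+13+8+7 = 53
Cheapest is 1 - 4 - 5 - 6 - 9 at 45 kPa.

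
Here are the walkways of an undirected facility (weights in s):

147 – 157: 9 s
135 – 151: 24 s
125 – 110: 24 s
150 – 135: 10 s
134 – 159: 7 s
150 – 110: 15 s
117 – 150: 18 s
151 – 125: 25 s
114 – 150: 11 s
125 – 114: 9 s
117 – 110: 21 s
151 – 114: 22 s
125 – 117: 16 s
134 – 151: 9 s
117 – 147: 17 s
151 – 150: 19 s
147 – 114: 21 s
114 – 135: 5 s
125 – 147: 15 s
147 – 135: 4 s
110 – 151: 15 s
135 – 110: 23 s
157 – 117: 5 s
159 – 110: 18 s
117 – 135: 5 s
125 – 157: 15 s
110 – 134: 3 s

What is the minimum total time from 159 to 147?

Candidate routes:
159 → 134 → 110 → 150 → 135 → 147: 7+3+15+10+4 = 39
159 → 134 → 110 → 135 → 147: 7+3+23+4 = 37
159 → 134 → 110 → 117 → 135 → 147: 7+3+21+5+4 = 40
159 → 134 → 151 → 135 → 147: 7+9+24+4 = 44
Cheapest is 159 → 134 → 110 → 135 → 147 at 37 s.

37 s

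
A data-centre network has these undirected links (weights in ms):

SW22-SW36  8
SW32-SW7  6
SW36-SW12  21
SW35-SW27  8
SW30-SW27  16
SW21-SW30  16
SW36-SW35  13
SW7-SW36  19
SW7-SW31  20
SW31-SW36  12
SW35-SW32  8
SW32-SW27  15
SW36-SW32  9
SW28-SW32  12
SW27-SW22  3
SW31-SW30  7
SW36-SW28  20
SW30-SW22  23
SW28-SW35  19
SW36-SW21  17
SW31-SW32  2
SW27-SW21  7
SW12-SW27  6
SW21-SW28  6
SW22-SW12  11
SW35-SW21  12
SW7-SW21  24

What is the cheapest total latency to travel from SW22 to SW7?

23 ms

Enumerating some paths:
SW22 → SW27 → SW32 → SW7: 3+15+6 = 24
SW22 → SW36 → SW32 → SW7: 8+9+6 = 23
Cheapest is SW22 → SW36 → SW32 → SW7 at 23 ms.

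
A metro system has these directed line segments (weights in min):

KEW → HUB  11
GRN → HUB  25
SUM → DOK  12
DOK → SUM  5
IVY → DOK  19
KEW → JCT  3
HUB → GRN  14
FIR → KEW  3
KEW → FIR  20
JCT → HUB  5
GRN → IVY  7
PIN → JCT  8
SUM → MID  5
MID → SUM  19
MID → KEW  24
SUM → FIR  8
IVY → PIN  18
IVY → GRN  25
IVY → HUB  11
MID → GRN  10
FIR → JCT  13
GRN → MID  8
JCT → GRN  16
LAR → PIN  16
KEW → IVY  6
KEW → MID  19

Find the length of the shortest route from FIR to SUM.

Compare a few routes:
FIR → KEW → MID → SUM: 3+19+19 = 41
FIR → KEW → IVY → DOK → SUM: 3+6+19+5 = 33
The minimum is 33 min via FIR → KEW → IVY → DOK → SUM.

33 min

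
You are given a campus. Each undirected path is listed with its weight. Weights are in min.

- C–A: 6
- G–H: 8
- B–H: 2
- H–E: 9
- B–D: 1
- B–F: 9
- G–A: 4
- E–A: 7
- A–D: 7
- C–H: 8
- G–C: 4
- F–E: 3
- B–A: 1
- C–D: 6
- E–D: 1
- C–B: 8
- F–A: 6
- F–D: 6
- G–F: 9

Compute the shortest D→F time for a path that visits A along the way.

Best D to A: D–B–A costing 2
Shortest A→F: A–F = 6
Total via A: 2 + 6 = 8 min.

8 min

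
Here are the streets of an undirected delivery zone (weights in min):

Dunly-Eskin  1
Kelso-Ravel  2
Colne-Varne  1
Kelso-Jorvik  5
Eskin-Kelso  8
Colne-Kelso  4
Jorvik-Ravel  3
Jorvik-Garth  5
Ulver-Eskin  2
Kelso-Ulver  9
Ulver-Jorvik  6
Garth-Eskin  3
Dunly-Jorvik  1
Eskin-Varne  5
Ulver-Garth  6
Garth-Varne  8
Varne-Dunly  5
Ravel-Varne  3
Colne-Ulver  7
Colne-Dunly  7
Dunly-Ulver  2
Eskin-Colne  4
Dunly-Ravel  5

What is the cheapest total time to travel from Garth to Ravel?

Enumerating some paths:
Garth–Jorvik–Dunly–Ravel: 5+1+5 = 11
Garth–Jorvik–Ravel: 5+3 = 8
Garth–Eskin–Dunly–Ravel: 3+1+5 = 9
Cheapest is Garth–Jorvik–Ravel at 8 min.

8 min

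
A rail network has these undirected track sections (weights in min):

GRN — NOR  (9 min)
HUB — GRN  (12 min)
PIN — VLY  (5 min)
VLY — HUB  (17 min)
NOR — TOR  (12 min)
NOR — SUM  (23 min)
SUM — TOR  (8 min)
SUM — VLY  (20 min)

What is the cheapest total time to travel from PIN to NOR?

43 min

Running Dijkstra from PIN:
PIN: 0
VLY: 5  (via PIN)
HUB: 22  (via VLY)
SUM: 25  (via VLY)
TOR: 33  (via SUM)
GRN: 34  (via HUB)
NOR: 43  (via GRN)
Shortest route: PIN–VLY–HUB–GRN–NOR = 43 min.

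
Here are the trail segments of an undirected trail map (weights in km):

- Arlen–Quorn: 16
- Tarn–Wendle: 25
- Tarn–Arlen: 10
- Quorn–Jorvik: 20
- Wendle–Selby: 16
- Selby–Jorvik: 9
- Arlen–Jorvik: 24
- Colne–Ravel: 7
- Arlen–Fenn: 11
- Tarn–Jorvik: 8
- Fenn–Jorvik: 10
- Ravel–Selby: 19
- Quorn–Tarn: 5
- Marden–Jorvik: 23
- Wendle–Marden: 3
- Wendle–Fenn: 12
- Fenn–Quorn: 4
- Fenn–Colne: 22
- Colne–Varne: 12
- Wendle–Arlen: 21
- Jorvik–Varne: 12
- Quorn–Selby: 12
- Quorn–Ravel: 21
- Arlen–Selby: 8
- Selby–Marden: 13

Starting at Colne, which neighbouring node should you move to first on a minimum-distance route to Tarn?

Fenn

Compare a few routes:
Colne–Fenn–Quorn–Tarn: 22+4+5 = 31
Colne–Varne–Jorvik–Tarn: 12+12+8 = 32
The minimum is 31 km via Colne–Fenn–Quorn–Tarn.
So from Colne the first move is to Fenn.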